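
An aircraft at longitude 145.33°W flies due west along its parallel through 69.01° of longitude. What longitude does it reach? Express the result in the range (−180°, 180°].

Start at -145.33°; shift −69.01° → -214.34°.
-214.34° lies outside (−180°, 180°]; add 360° → +145.66°.

145.66°E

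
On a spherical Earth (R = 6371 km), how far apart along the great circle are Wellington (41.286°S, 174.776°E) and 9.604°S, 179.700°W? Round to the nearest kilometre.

Δλ = -179.700 − 174.776 = -354.476°; wrapped into (−180°, 180°]: 5.524°.
Δφ = -9.604 − -41.286 = 31.682°.
a = sin²(Δφ/2) + cos φ₁ · cos φ₂ · sin²(Δλ/2) = 0.076232.
c = 2·atan2(√a, √(1−a)) = 0.55947 rad → d = 6371·c ≈ 3564.40 km.

3564 km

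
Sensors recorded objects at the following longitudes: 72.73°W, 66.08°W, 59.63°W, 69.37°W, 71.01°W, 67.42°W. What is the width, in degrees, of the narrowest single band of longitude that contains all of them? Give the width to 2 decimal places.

13.10°

Sort the longitudes: -72.73°, -71.01°, -69.37°, -67.42°, -66.08°, -59.63°.
Eastward gaps between consecutive values (wrapping around): 1.72°, 1.64°, 1.95°, 1.34°, 6.45°, 346.90°.
Largest gap = 346.90° ⇒ minimal covering band is its complement: 360° − 346.90° = 13.10°.
Band runs from -72.73° eastward to -59.63°.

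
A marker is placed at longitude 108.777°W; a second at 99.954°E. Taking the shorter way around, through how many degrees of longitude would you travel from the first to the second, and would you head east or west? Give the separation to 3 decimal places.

Raw difference: 99.954 − -108.777 = 208.731°.
Normalise into (−180°, 180°]: 208.731° − 360° = -151.269°.
Negative ⇒ the second point lies to the west; separation 151.269°.

151.269° west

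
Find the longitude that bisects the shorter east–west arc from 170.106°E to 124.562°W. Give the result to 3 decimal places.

Signed shortest Δλ from +170.106° to -124.562° is +65.332°.
Midpoint longitude = +170.106° + (+65.332°)/2 = +170.106° + 32.666° = +202.772°.
Normalise into (−180°, 180°]: -157.228°.
(The naïve average (+170.106 + -124.562)/2 = 22.772° is on the wrong side of the globe.)

157.228°W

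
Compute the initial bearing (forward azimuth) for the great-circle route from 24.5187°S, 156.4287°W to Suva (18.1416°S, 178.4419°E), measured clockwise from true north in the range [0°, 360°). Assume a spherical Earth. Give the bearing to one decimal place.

Δλ = 178.4419 − -156.4287 = 334.8706°; wrapped into (−180°, 180°]: -25.1294°.
θ = atan2( sin Δλ · cos φ₂ , cos φ₁ · sin φ₂ − sin φ₁ · cos φ₂ · cos Δλ )
  = atan2(-0.40355, 0.07375) = -79.644° → normalised to [0°, 360°): 280.356°.

280.4°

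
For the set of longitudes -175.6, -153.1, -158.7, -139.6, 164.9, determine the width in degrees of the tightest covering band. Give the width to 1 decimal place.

Sort the longitudes: -175.6°, -158.7°, -153.1°, -139.6°, +164.9°.
Eastward gaps between consecutive values (wrapping around): 16.9°, 5.6°, 13.5°, 304.5°, 19.5°.
Largest gap = 304.5° ⇒ minimal covering band is its complement: 360° − 304.5° = 55.5°.
Band runs from +164.9° eastward to -139.6°, crossing the antimeridian.

55.5°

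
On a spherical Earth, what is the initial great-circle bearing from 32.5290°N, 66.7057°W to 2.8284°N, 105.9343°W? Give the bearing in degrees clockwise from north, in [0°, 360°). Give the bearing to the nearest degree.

Δλ = -105.9343 − -66.7057 = -39.2286°.
θ = atan2( sin Δλ · cos φ₂ , cos φ₁ · sin φ₂ − sin φ₁ · cos φ₂ · cos Δλ )
  = atan2(-0.63165, -0.37443) = -120.659° → normalised to [0°, 360°): 239.341°.

239°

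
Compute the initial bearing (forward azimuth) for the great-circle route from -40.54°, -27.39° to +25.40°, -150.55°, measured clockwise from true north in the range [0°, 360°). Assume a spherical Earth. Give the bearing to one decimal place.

270.4°

Δλ = -150.55 − -27.39 = -123.16°.
θ = atan2( sin Δλ · cos φ₂ , cos φ₁ · sin φ₂ − sin φ₁ · cos φ₂ · cos Δλ )
  = atan2(-0.75622, 0.00481) = -89.635° → normalised to [0°, 360°): 270.365°.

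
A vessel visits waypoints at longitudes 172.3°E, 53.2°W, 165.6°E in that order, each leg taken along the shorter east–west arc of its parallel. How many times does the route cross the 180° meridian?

Leg 1: +172.3° → -53.2°, shortest Δλ = 134.5° (east) — crosses 180°.
Leg 2: -53.2° → +165.6°, shortest Δλ = -141.2° (west) — crosses 180°.
Total crossings: 2.

2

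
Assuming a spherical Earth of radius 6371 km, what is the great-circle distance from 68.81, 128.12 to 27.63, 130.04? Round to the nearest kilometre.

Δλ = 130.04 − 128.12 = 1.92°.
Δφ = 27.63 − 68.81 = -41.18°.
a = sin²(Δφ/2) + cos φ₁ · cos φ₂ · sin²(Δλ/2) = 0.123768.
c = 2·atan2(√a, √(1−a)) = 0.71900 rad → d = 6371·c ≈ 4580.75 km.

4581 km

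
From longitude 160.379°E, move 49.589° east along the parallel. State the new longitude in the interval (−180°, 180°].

Start at +160.379°; shift +49.589° → +209.968°.
+209.968° lies outside (−180°, 180°]; subtract 360° → -150.032°.

150.032°W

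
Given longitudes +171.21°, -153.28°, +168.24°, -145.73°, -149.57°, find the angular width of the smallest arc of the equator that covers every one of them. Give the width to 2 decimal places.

46.03°

Sort the longitudes: -153.28°, -149.57°, -145.73°, +168.24°, +171.21°.
Eastward gaps between consecutive values (wrapping around): 3.71°, 3.84°, 313.97°, 2.97°, 35.51°.
Largest gap = 313.97° ⇒ minimal covering band is its complement: 360° − 313.97° = 46.03°.
Band runs from +168.24° eastward to -145.73°, crossing the antimeridian.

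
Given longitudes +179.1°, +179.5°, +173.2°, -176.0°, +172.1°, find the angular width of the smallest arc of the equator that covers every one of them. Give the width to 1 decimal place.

11.9°

Sort the longitudes: -176.0°, +172.1°, +173.2°, +179.1°, +179.5°.
Eastward gaps between consecutive values (wrapping around): 348.1°, 1.1°, 5.9°, 0.4°, 4.5°.
Largest gap = 348.1° ⇒ minimal covering band is its complement: 360° − 348.1° = 11.9°.
Band runs from +172.1° eastward to -176.0°, crossing the antimeridian.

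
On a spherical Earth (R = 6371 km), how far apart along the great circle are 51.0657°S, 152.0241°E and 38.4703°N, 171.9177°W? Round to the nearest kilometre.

Δλ = -171.9177 − 152.0241 = -323.9418°; wrapped into (−180°, 180°]: 36.0582°.
Δφ = 38.4703 − -51.0657 = 89.5360°.
a = sin²(Δφ/2) + cos φ₁ · cos φ₂ · sin²(Δλ/2) = 0.543081.
c = 2·atan2(√a, √(1−a)) = 1.65707 rad → d = 6371·c ≈ 10557.17 km.

10557 km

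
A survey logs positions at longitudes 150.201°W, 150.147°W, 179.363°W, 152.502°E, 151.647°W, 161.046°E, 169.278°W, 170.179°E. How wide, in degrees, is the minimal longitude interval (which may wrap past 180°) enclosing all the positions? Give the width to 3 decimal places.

57.351°

Sort the longitudes: -179.363°, -169.278°, -151.647°, -150.201°, -150.147°, +152.502°, +161.046°, +170.179°.
Eastward gaps between consecutive values (wrapping around): 10.085°, 17.631°, 1.446°, 0.054°, 302.649°, 8.544°, 9.133°, 10.458°.
Largest gap = 302.649° ⇒ minimal covering band is its complement: 360° − 302.649° = 57.351°.
Band runs from +152.502° eastward to -150.147°, crossing the antimeridian.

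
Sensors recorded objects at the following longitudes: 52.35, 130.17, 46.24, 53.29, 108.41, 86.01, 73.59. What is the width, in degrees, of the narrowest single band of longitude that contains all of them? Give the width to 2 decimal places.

Sort the longitudes: +46.24°, +52.35°, +53.29°, +73.59°, +86.01°, +108.41°, +130.17°.
Eastward gaps between consecutive values (wrapping around): 6.11°, 0.94°, 20.30°, 12.42°, 22.40°, 21.76°, 276.07°.
Largest gap = 276.07° ⇒ minimal covering band is its complement: 360° − 276.07° = 83.93°.
Band runs from +46.24° eastward to +130.17°.

83.93°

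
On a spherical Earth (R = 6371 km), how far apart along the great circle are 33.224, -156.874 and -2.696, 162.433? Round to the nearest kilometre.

5845 km

Δλ = 162.433 − -156.874 = 319.307°; wrapped into (−180°, 180°]: -40.693°.
Δφ = -2.696 − 33.224 = -35.920°.
a = sin²(Δφ/2) + cos φ₁ · cos φ₂ · sin²(Δλ/2) = 0.196101.
c = 2·atan2(√a, √(1−a)) = 0.91751 rad → d = 6371·c ≈ 5845.46 km.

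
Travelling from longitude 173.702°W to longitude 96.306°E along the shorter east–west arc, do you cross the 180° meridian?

Yes

Naïve |96.306 − -173.702| = 270.008° > 180°, so the shorter arc goes the other way round — across 180°.
Signed shortest Δλ = ((96.306 − -173.702 + 180) mod 360) − 180 = -89.992°.
Going west by 89.992° from -173.702° passes through 180° before reaching +96.306°.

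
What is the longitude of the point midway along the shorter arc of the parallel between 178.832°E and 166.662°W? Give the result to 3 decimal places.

173.915°W

Signed shortest Δλ from +178.832° to -166.662° is +14.506°.
Midpoint longitude = +178.832° + (+14.506°)/2 = +178.832° + 7.253° = +186.085°.
Normalise into (−180°, 180°]: -173.915°.
(The naïve average (+178.832 + -166.662)/2 = 6.085° is on the wrong side of the globe.)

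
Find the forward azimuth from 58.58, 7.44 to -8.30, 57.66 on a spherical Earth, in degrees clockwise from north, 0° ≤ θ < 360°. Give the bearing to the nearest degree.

Δλ = 57.66 − 7.44 = 50.22°.
θ = atan2( sin Δλ · cos φ₂ , cos φ₁ · sin φ₂ − sin φ₁ · cos φ₂ · cos Δλ )
  = atan2(0.76046, -0.61556) = 128.989° → normalised to [0°, 360°): 128.989°.

129°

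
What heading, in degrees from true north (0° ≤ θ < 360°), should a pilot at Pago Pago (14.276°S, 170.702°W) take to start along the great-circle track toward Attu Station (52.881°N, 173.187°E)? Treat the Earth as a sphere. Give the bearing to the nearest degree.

350°

Δλ = 173.187 − -170.702 = 343.889°; wrapped into (−180°, 180°]: -16.111°.
θ = atan2( sin Δλ · cos φ₂ , cos φ₁ · sin φ₂ − sin φ₁ · cos φ₂ · cos Δλ )
  = atan2(-0.16746, 0.91573) = -10.363° → normalised to [0°, 360°): 349.637°.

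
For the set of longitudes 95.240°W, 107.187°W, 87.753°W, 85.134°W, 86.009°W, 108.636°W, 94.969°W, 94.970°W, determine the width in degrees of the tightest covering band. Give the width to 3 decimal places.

23.502°

Sort the longitudes: -108.636°, -107.187°, -95.240°, -94.970°, -94.969°, -87.753°, -86.009°, -85.134°.
Eastward gaps between consecutive values (wrapping around): 1.449°, 11.947°, 0.270°, 0.001°, 7.216°, 1.744°, 0.875°, 336.498°.
Largest gap = 336.498° ⇒ minimal covering band is its complement: 360° − 336.498° = 23.502°.
Band runs from -108.636° eastward to -85.134°.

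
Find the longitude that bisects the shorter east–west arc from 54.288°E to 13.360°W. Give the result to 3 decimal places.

Signed shortest Δλ from +54.288° to -13.360° is -67.648°.
Midpoint longitude = +54.288° + (-67.648°)/2 = +54.288° − 33.824° = +20.464°.

20.464°E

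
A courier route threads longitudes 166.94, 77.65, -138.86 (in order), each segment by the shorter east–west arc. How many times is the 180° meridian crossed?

Leg 1: +166.94° → +77.65°, shortest Δλ = -89.29° (west) — does not cross 180°.
Leg 2: +77.65° → -138.86°, shortest Δλ = 143.49° (east) — crosses 180°.
Total crossings: 1.

1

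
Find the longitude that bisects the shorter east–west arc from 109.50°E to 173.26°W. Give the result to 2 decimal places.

148.12°E

Signed shortest Δλ from +109.50° to -173.26° is +77.24°.
Midpoint longitude = +109.50° + (+77.24°)/2 = +109.50° + 38.62° = +148.12°.
(The naïve average (+109.50 + -173.26)/2 = -31.88° is on the wrong side of the globe.)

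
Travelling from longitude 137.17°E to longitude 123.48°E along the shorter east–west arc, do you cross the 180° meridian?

Signed shortest Δλ = ((123.48 − 137.17 + 180) mod 360) − 180 = -13.69°.
Going west by 13.69° from +137.17° reaches +123.48° without touching 180°.

No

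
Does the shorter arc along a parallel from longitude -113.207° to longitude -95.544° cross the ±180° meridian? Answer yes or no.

Signed shortest Δλ = ((-95.544 − -113.207 + 180) mod 360) − 180 = 17.663°.
Going east by 17.663° from -113.207° reaches -95.544° without touching 180°.

No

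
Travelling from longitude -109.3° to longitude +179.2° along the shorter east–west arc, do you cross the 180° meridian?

Naïve |179.2 − -109.3| = 288.5° > 180°, so the shorter arc goes the other way round — across 180°.
Signed shortest Δλ = ((179.2 − -109.3 + 180) mod 360) − 180 = -71.5°.
Going west by 71.5° from -109.3° passes through 180° before reaching +179.2°.

Yes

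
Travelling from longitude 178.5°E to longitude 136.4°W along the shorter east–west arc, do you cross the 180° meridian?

Naïve |-136.4 − 178.5| = 314.9° > 180°, so the shorter arc goes the other way round — across 180°.
Signed shortest Δλ = ((-136.4 − 178.5 + 180) mod 360) − 180 = 45.1°.
Going east by 45.1° from +178.5° passes through 180° before reaching -136.4°.

Yes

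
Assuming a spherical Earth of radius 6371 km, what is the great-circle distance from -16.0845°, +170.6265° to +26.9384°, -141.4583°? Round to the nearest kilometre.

7044 km

Δλ = -141.4583 − 170.6265 = -312.0848°; wrapped into (−180°, 180°]: 47.9152°.
Δφ = 26.9384 − -16.0845 = 43.0229°.
a = sin²(Δφ/2) + cos φ₁ · cos φ₂ · sin²(Δλ/2) = 0.275699.
c = 2·atan2(√a, √(1−a)) = 1.10560 rad → d = 6371·c ≈ 7043.76 km.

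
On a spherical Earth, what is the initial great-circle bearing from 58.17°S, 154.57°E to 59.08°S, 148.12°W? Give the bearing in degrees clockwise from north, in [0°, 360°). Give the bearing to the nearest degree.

Δλ = -148.12 − 154.57 = -302.69°; wrapped into (−180°, 180°]: 57.31°.
θ = atan2( sin Δλ · cos φ₂ , cos φ₁ · sin φ₂ − sin φ₁ · cos φ₂ · cos Δλ )
  = atan2(0.43245, -0.21666) = 116.611° → normalised to [0°, 360°): 116.611°.

117°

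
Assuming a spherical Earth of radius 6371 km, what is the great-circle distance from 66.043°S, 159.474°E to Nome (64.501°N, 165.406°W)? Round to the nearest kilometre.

Δλ = -165.406 − 159.474 = -324.880°; wrapped into (−180°, 180°]: 35.120°.
Δφ = 64.501 − -66.043 = 130.544°.
a = sin²(Δφ/2) + cos φ₁ · cos φ₂ · sin²(Δλ/2) = 0.840927.
c = 2·atan2(√a, √(1−a)) = 2.32109 rad → d = 6371·c ≈ 14787.68 km.

14788 km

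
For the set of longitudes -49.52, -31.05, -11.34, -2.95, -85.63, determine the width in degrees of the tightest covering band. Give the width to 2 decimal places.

Sort the longitudes: -85.63°, -49.52°, -31.05°, -11.34°, -2.95°.
Eastward gaps between consecutive values (wrapping around): 36.11°, 18.47°, 19.71°, 8.39°, 277.32°.
Largest gap = 277.32° ⇒ minimal covering band is its complement: 360° − 277.32° = 82.68°.
Band runs from -85.63° eastward to -2.95°.

82.68°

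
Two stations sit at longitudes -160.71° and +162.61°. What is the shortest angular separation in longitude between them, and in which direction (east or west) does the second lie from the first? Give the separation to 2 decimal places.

Raw difference: 162.61 − -160.71 = 323.32°.
Normalise into (−180°, 180°]: 323.32° − 360° = -36.68°.
Negative ⇒ the second point lies to the west; separation 36.68°.

36.68° west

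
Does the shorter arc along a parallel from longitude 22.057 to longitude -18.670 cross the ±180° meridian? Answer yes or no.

Signed shortest Δλ = ((-18.670 − 22.057 + 180) mod 360) − 180 = -40.727°.
Going west by 40.727° from +22.057° reaches -18.670° without touching 180°.

No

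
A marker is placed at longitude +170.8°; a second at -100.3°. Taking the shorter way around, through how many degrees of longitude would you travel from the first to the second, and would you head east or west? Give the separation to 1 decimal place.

Raw difference: -100.3 − 170.8 = -271.1°.
Normalise into (−180°, 180°]: -271.1° + 360° = 88.9°.
Positive ⇒ the second point lies to the east; separation 88.9°.

88.9° east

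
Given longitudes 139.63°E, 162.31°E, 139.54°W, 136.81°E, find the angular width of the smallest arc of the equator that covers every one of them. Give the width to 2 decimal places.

83.65°

Sort the longitudes: -139.54°, +136.81°, +139.63°, +162.31°.
Eastward gaps between consecutive values (wrapping around): 276.35°, 2.82°, 22.68°, 58.15°.
Largest gap = 276.35° ⇒ minimal covering band is its complement: 360° − 276.35° = 83.65°.
Band runs from +136.81° eastward to -139.54°, crossing the antimeridian.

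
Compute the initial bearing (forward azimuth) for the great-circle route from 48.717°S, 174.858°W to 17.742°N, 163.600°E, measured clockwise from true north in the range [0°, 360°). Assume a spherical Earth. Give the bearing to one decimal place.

338.0°

Δλ = 163.600 − -174.858 = 338.458°; wrapped into (−180°, 180°]: -21.542°.
θ = atan2( sin Δλ · cos φ₂ , cos φ₁ · sin φ₂ − sin φ₁ · cos φ₂ · cos Δλ )
  = atan2(-0.34972, 0.86678) = -21.973° → normalised to [0°, 360°): 338.027°.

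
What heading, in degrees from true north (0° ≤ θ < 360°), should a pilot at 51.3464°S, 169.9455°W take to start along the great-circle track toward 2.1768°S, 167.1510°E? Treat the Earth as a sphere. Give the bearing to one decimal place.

330.8°

Δλ = 167.1510 − -169.9455 = 337.0965°; wrapped into (−180°, 180°]: -22.9035°.
θ = atan2( sin Δλ · cos φ₂ , cos φ₁ · sin φ₂ − sin φ₁ · cos φ₂ · cos Δλ )
  = atan2(-0.38890, 0.69512) = -29.226° → normalised to [0°, 360°): 330.774°.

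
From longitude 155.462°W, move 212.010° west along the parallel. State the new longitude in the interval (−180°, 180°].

7.472°W

Start at -155.462°; shift −212.010° → -367.472°.
-367.472° lies outside (−180°, 180°]; add 360° → -7.472°.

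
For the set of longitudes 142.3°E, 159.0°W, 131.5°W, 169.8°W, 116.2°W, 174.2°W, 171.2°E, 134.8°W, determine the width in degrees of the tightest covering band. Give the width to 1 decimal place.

101.5°

Sort the longitudes: -174.2°, -169.8°, -159.0°, -134.8°, -131.5°, -116.2°, +142.3°, +171.2°.
Eastward gaps between consecutive values (wrapping around): 4.4°, 10.8°, 24.2°, 3.3°, 15.3°, 258.5°, 28.9°, 14.6°.
Largest gap = 258.5° ⇒ minimal covering band is its complement: 360° − 258.5° = 101.5°.
Band runs from +142.3° eastward to -116.2°, crossing the antimeridian.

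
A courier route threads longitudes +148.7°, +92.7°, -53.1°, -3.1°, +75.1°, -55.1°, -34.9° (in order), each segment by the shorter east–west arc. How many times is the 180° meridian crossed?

Leg 1: +148.7° → +92.7°, shortest Δλ = -56.0° (west) — does not cross 180°.
Leg 2: +92.7° → -53.1°, shortest Δλ = -145.8° (west) — does not cross 180°.
Leg 3: -53.1° → -3.1°, shortest Δλ = 50.0° (east) — does not cross 180°.
Leg 4: -3.1° → +75.1°, shortest Δλ = 78.2° (east) — does not cross 180°.
Leg 5: +75.1° → -55.1°, shortest Δλ = -130.2° (west) — does not cross 180°.
Leg 6: -55.1° → -34.9°, shortest Δλ = 20.2° (east) — does not cross 180°.
Total crossings: 0.

0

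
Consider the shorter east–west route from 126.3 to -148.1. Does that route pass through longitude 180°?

Yes

Naïve |-148.1 − 126.3| = 274.4° > 180°, so the shorter arc goes the other way round — across 180°.
Signed shortest Δλ = ((-148.1 − 126.3 + 180) mod 360) − 180 = 85.6°.
Going east by 85.6° from +126.3° passes through 180° before reaching -148.1°.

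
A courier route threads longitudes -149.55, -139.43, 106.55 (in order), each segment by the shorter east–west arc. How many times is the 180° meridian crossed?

1

Leg 1: -149.55° → -139.43°, shortest Δλ = 10.12° (east) — does not cross 180°.
Leg 2: -139.43° → +106.55°, shortest Δλ = -114.02° (west) — crosses 180°.
Total crossings: 1.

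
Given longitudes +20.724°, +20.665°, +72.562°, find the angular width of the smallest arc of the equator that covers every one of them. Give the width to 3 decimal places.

51.897°

Sort the longitudes: +20.665°, +20.724°, +72.562°.
Eastward gaps between consecutive values (wrapping around): 0.059°, 51.838°, 308.103°.
Largest gap = 308.103° ⇒ minimal covering band is its complement: 360° − 308.103° = 51.897°.
Band runs from +20.665° eastward to +72.562°.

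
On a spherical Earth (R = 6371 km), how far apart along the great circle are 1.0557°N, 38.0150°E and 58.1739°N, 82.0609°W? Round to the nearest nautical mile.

6268 nmi

Δλ = -82.0609 − 38.0150 = -120.0759°.
Δφ = 58.1739 − 1.0557 = 57.1182°.
a = sin²(Δφ/2) + cos φ₁ · cos φ₂ · sin²(Δλ/2) = 0.624289.
c = 2·atan2(√a, √(1−a)) = 1.82201 rad → d = 6371·c ≈ 11608.01 km ≈ 6267.82 nmi.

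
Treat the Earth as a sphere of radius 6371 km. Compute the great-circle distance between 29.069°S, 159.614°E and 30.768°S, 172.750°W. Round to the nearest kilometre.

Δλ = -172.750 − 159.614 = -332.364°; wrapped into (−180°, 180°]: 27.636°.
Δφ = -30.768 − -29.069 = -1.699°.
a = sin²(Δφ/2) + cos φ₁ · cos φ₂ · sin²(Δλ/2) = 0.043060.
c = 2·atan2(√a, √(1−a)) = 0.41806 rad → d = 6371·c ≈ 2663.44 km.

2663 km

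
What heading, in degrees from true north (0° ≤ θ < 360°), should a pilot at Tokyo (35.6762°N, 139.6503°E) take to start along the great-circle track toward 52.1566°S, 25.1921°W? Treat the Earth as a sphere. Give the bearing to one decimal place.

208.4°

Δλ = -25.1921 − 139.6503 = -164.8424°.
θ = atan2( sin Δλ · cos φ₂ , cos φ₁ · sin φ₂ − sin φ₁ · cos φ₂ · cos Δλ )
  = atan2(-0.16042, -0.29614) = -151.556° → normalised to [0°, 360°): 208.444°.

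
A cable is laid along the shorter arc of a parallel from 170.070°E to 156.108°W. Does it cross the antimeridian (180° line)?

Naïve |-156.108 − 170.070| = 326.178° > 180°, so the shorter arc goes the other way round — across 180°.
Signed shortest Δλ = ((-156.108 − 170.070 + 180) mod 360) − 180 = 33.822°.
Going east by 33.822° from +170.070° passes through 180° before reaching -156.108°.

Yes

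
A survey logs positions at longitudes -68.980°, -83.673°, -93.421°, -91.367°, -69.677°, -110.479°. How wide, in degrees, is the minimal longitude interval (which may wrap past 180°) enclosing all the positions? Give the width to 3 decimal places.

41.499°

Sort the longitudes: -110.479°, -93.421°, -91.367°, -83.673°, -69.677°, -68.980°.
Eastward gaps between consecutive values (wrapping around): 17.058°, 2.054°, 7.694°, 13.996°, 0.697°, 318.501°.
Largest gap = 318.501° ⇒ minimal covering band is its complement: 360° − 318.501° = 41.499°.
Band runs from -110.479° eastward to -68.980°.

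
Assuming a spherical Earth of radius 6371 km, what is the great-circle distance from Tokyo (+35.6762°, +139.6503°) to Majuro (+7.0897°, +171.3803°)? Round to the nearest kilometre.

4531 km

Δλ = 171.3803 − 139.6503 = 31.7300°.
Δφ = 7.0897 − 35.6762 = -28.5865°.
a = sin²(Δφ/2) + cos φ₁ · cos φ₂ · sin²(Δλ/2) = 0.121195.
c = 2·atan2(√a, √(1−a)) = 0.71115 rad → d = 6371·c ≈ 4530.75 km.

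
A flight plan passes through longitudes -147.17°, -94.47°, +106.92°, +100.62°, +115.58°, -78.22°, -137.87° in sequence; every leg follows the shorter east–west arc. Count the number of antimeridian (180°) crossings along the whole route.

2

Leg 1: -147.17° → -94.47°, shortest Δλ = 52.7° (east) — does not cross 180°.
Leg 2: -94.47° → +106.92°, shortest Δλ = -158.61° (west) — crosses 180°.
Leg 3: +106.92° → +100.62°, shortest Δλ = -6.3° (west) — does not cross 180°.
Leg 4: +100.62° → +115.58°, shortest Δλ = 14.96° (east) — does not cross 180°.
Leg 5: +115.58° → -78.22°, shortest Δλ = 166.2° (east) — crosses 180°.
Leg 6: -78.22° → -137.87°, shortest Δλ = -59.65° (west) — does not cross 180°.
Total crossings: 2.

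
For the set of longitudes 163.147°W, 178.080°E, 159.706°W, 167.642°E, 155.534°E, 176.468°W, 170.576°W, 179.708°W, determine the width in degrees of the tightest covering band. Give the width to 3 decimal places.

44.760°

Sort the longitudes: -179.708°, -176.468°, -170.576°, -163.147°, -159.706°, +155.534°, +167.642°, +178.080°.
Eastward gaps between consecutive values (wrapping around): 3.240°, 5.892°, 7.429°, 3.441°, 315.240°, 12.108°, 10.438°, 2.212°.
Largest gap = 315.240° ⇒ minimal covering band is its complement: 360° − 315.240° = 44.760°.
Band runs from +155.534° eastward to -159.706°, crossing the antimeridian.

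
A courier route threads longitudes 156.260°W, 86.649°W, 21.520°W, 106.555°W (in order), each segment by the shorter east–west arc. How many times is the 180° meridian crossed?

0

Leg 1: -156.260° → -86.649°, shortest Δλ = 69.611° (east) — does not cross 180°.
Leg 2: -86.649° → -21.520°, shortest Δλ = 65.129° (east) — does not cross 180°.
Leg 3: -21.520° → -106.555°, shortest Δλ = -85.035° (west) — does not cross 180°.
Total crossings: 0.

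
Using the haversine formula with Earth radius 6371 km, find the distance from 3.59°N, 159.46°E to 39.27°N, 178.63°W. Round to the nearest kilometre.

4542 km

Δλ = -178.63 − 159.46 = -338.09°; wrapped into (−180°, 180°]: 21.91°.
Δφ = 39.27 − 3.59 = 35.68°.
a = sin²(Δφ/2) + cos φ₁ · cos φ₂ · sin²(Δλ/2) = 0.121760.
c = 2·atan2(√a, √(1−a)) = 0.71288 rad → d = 6371·c ≈ 4541.78 km.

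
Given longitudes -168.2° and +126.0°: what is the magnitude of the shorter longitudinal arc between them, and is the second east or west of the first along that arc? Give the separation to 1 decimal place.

65.8° west

Raw difference: 126.0 − -168.2 = 294.2°.
Normalise into (−180°, 180°]: 294.2° − 360° = -65.8°.
Negative ⇒ the second point lies to the west; separation 65.8°.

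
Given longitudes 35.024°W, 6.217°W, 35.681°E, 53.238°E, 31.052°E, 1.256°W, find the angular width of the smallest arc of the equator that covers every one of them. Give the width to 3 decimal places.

Sort the longitudes: -35.024°, -6.217°, -1.256°, +31.052°, +35.681°, +53.238°.
Eastward gaps between consecutive values (wrapping around): 28.807°, 4.961°, 32.308°, 4.629°, 17.557°, 271.738°.
Largest gap = 271.738° ⇒ minimal covering band is its complement: 360° − 271.738° = 88.262°.
Band runs from -35.024° eastward to +53.238°.

88.262°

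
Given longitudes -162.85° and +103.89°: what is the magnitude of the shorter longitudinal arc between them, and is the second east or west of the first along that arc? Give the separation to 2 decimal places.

93.26° west

Raw difference: 103.89 − -162.85 = 266.74°.
Normalise into (−180°, 180°]: 266.74° − 360° = -93.26°.
Negative ⇒ the second point lies to the west; separation 93.26°.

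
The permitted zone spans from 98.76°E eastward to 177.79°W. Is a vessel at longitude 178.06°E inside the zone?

Band width going east from +98.76° to -177.79°: ((-177.79 − 98.76) mod 360) = 83.45°.
Offset of +178.06° east of the west edge: ((178.06 − 98.76) mod 360) = 79.30°.
79.30° ≤ 83.45° ⇒ inside.

Yes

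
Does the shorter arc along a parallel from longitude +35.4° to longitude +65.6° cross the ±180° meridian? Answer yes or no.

Signed shortest Δλ = ((65.6 − 35.4 + 180) mod 360) − 180 = 30.2°.
Going east by 30.2° from +35.4° reaches +65.6° without touching 180°.

No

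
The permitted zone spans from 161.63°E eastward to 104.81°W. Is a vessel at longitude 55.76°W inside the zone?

Band width going east from +161.63° to -104.81°: ((-104.81 − 161.63) mod 360) = 93.56°.
Offset of -55.76° east of the west edge: ((-55.76 − 161.63) mod 360) = 142.61°.
142.61° > 93.56° ⇒ outside.

No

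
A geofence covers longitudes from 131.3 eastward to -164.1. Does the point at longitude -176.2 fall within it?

Band width going east from +131.3° to -164.1°: ((-164.1 − 131.3) mod 360) = 64.6°.
Offset of -176.2° east of the west edge: ((-176.2 − 131.3) mod 360) = 52.5°.
52.5° ≤ 64.6° ⇒ inside.

Yes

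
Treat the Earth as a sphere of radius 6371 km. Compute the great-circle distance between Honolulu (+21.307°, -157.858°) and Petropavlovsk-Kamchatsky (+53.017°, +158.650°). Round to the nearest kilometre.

5095 km

Δλ = 158.650 − -157.858 = 316.508°; wrapped into (−180°, 180°]: -43.492°.
Δφ = 53.017 − 21.307 = 31.710°.
a = sin²(Δφ/2) + cos φ₁ · cos φ₂ · sin²(Δλ/2) = 0.151571.
c = 2·atan2(√a, √(1−a)) = 0.79979 rad → d = 6371·c ≈ 5095.46 km.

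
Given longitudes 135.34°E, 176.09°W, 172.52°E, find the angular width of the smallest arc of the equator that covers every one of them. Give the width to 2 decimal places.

Sort the longitudes: -176.09°, +135.34°, +172.52°.
Eastward gaps between consecutive values (wrapping around): 311.43°, 37.18°, 11.39°.
Largest gap = 311.43° ⇒ minimal covering band is its complement: 360° − 311.43° = 48.57°.
Band runs from +135.34° eastward to -176.09°, crossing the antimeridian.

48.57°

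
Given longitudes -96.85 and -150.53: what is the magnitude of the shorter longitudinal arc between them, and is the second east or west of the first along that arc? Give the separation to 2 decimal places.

Raw difference: -150.53 − -96.85 = -53.68°.
Normalise into (−180°, 180°]: -53.68° stays -53.68°.
Negative ⇒ the second point lies to the west; separation 53.68°.

53.68° west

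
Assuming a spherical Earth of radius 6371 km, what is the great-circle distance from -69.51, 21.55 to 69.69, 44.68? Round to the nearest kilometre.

15574 km

Δλ = 44.68 − 21.55 = 23.13°.
Δφ = 69.69 − -69.51 = 139.20°.
a = sin²(Δφ/2) + cos φ₁ · cos φ₂ · sin²(Δλ/2) = 0.883381.
c = 2·atan2(√a, √(1−a)) = 2.44458 rad → d = 6371·c ≈ 15574.40 km.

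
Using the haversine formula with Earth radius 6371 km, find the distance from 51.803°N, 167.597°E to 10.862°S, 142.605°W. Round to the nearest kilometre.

Δλ = -142.605 − 167.597 = -310.202°; wrapped into (−180°, 180°]: 49.798°.
Δφ = -10.862 − 51.803 = -62.665°.
a = sin²(Δφ/2) + cos φ₁ · cos φ₂ · sin²(Δλ/2) = 0.378050.
c = 2·atan2(√a, √(1−a)) = 1.32441 rad → d = 6371·c ≈ 8437.83 km.

8438 km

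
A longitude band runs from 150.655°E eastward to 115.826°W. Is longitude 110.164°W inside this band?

Band width going east from +150.655° to -115.826°: ((-115.826 − 150.655) mod 360) = 93.519°.
Offset of -110.164° east of the west edge: ((-110.164 − 150.655) mod 360) = 99.181°.
99.181° > 93.519° ⇒ outside.

No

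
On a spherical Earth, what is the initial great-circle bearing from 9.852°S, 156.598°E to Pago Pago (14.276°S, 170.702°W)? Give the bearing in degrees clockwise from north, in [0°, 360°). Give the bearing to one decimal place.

Δλ = -170.702 − 156.598 = -327.300°; wrapped into (−180°, 180°]: 32.700°.
θ = atan2( sin Δλ · cos φ₂ , cos φ₁ · sin φ₂ − sin φ₁ · cos φ₂ · cos Δλ )
  = atan2(0.52356, -0.10342) = 101.174° → normalised to [0°, 360°): 101.174°.

101.2°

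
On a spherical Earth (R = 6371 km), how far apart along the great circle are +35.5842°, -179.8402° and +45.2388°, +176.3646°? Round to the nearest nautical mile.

Δλ = 176.3646 − -179.8402 = 356.2048°; wrapped into (−180°, 180°]: -3.7952°.
Δφ = 45.2388 − 35.5842 = 9.6546°.
a = sin²(Δφ/2) + cos φ₁ · cos φ₂ · sin²(Δλ/2) = 0.007710.
c = 2·atan2(√a, √(1−a)) = 0.17583 rad → d = 6371·c ≈ 1120.24 km ≈ 604.88 nmi.

605 nmi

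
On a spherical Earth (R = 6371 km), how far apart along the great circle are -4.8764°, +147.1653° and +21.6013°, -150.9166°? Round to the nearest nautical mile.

3970 nmi

Δλ = -150.9166 − 147.1653 = -298.0819°; wrapped into (−180°, 180°]: 61.9181°.
Δφ = 21.6013 − -4.8764 = 26.4777°.
a = sin²(Δφ/2) + cos φ₁ · cos φ₂ · sin²(Δλ/2) = 0.297603.
c = 2·atan2(√a, √(1−a)) = 1.15404 rad → d = 6371·c ≈ 7352.41 km ≈ 3969.98 nmi.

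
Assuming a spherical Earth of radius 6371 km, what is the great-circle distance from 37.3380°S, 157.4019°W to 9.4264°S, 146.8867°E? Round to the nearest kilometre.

Δλ = 146.8867 − -157.4019 = 304.2886°; wrapped into (−180°, 180°]: -55.7114°.
Δφ = -9.4264 − -37.3380 = 27.9116°.
a = sin²(Δφ/2) + cos φ₁ · cos φ₂ · sin²(Δλ/2) = 0.229400.
c = 2·atan2(√a, √(1−a)) = 0.99893 rad → d = 6371·c ≈ 6364.20 km.

6364 km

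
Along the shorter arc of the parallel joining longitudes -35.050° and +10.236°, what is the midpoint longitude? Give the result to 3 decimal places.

Signed shortest Δλ from -35.050° to +10.236° is +45.286°.
Midpoint longitude = -35.050° + (+45.286°)/2 = -35.050° + 22.643° = -12.407°.

-12.407°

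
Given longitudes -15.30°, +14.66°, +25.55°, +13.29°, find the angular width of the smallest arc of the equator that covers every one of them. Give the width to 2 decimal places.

Sort the longitudes: -15.30°, +13.29°, +14.66°, +25.55°.
Eastward gaps between consecutive values (wrapping around): 28.59°, 1.37°, 10.89°, 319.15°.
Largest gap = 319.15° ⇒ minimal covering band is its complement: 360° − 319.15° = 40.85°.
Band runs from -15.30° eastward to +25.55°.

40.85°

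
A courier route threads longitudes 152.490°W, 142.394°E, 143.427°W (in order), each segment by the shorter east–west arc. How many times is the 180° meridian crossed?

Leg 1: -152.490° → +142.394°, shortest Δλ = -65.116° (west) — crosses 180°.
Leg 2: +142.394° → -143.427°, shortest Δλ = 74.179° (east) — crosses 180°.
Total crossings: 2.

2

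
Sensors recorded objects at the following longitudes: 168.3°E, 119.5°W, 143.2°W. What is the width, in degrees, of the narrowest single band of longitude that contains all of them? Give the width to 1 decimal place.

Sort the longitudes: -143.2°, -119.5°, +168.3°.
Eastward gaps between consecutive values (wrapping around): 23.7°, 287.8°, 48.5°.
Largest gap = 287.8° ⇒ minimal covering band is its complement: 360° − 287.8° = 72.2°.
Band runs from +168.3° eastward to -119.5°, crossing the antimeridian.

72.2°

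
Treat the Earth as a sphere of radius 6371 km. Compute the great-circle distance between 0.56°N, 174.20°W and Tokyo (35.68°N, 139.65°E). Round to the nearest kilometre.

6156 km

Δλ = 139.65 − -174.20 = 313.85°; wrapped into (−180°, 180°]: -46.15°.
Δφ = 35.68 − 0.56 = 35.12°.
a = sin²(Δφ/2) + cos φ₁ · cos φ₂ · sin²(Δλ/2) = 0.215798.
c = 2·atan2(√a, √(1−a)) = 0.96623 rad → d = 6371·c ≈ 6155.86 km.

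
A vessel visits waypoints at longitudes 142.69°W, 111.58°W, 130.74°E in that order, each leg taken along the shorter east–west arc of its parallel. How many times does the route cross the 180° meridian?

1

Leg 1: -142.69° → -111.58°, shortest Δλ = 31.11° (east) — does not cross 180°.
Leg 2: -111.58° → +130.74°, shortest Δλ = -117.68° (west) — crosses 180°.
Total crossings: 1.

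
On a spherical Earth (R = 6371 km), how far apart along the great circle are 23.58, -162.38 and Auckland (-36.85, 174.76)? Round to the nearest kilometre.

7134 km

Δλ = 174.76 − -162.38 = 337.14°; wrapped into (−180°, 180°]: -22.86°.
Δφ = -36.85 − 23.58 = -60.43°.
a = sin²(Δφ/2) + cos φ₁ · cos φ₂ · sin²(Δλ/2) = 0.282058.
c = 2·atan2(√a, √(1−a)) = 1.11978 rad → d = 6371·c ≈ 7134.10 km.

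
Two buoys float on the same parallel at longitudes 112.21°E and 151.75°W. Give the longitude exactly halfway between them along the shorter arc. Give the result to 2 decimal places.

160.23°E

Signed shortest Δλ from +112.21° to -151.75° is +96.04°.
Midpoint longitude = +112.21° + (+96.04°)/2 = +112.21° + 48.02° = +160.23°.
(The naïve average (+112.21 + -151.75)/2 = -19.77° is on the wrong side of the globe.)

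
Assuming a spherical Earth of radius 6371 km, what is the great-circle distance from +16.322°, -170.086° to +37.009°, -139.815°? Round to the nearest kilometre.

3758 km

Δλ = -139.815 − -170.086 = 30.271°.
Δφ = 37.009 − 16.322 = 20.687°.
a = sin²(Δφ/2) + cos φ₁ · cos φ₂ · sin²(Δλ/2) = 0.084484.
c = 2·atan2(√a, √(1−a)) = 0.58984 rad → d = 6371·c ≈ 3757.84 km.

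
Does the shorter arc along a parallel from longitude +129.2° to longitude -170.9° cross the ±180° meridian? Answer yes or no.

Yes

Naïve |-170.9 − 129.2| = 300.1° > 180°, so the shorter arc goes the other way round — across 180°.
Signed shortest Δλ = ((-170.9 − 129.2 + 180) mod 360) − 180 = 59.9°.
Going east by 59.9° from +129.2° passes through 180° before reaching -170.9°.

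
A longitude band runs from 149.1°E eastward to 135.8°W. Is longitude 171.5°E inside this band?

Yes

Band width going east from +149.1° to -135.8°: ((-135.8 − 149.1) mod 360) = 75.1°.
Offset of +171.5° east of the west edge: ((171.5 − 149.1) mod 360) = 22.4°.
22.4° ≤ 75.1° ⇒ inside.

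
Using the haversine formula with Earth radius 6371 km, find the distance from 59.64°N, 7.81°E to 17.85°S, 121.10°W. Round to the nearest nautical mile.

7476 nmi

Δλ = -121.10 − 7.81 = -128.91°.
Δφ = -17.85 − 59.64 = -77.49°.
a = sin²(Δφ/2) + cos φ₁ · cos φ₂ · sin²(Δλ/2) = 0.783335.
c = 2·atan2(√a, √(1−a)) = 2.17326 rad → d = 6371·c ≈ 13845.81 km ≈ 7476.14 nmi.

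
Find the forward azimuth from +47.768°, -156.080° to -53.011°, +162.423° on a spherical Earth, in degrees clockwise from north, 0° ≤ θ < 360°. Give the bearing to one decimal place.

Δλ = 162.423 − -156.080 = 318.503°; wrapped into (−180°, 180°]: -41.497°.
θ = atan2( sin Δλ · cos φ₂ , cos φ₁ · sin φ₂ − sin φ₁ · cos φ₂ · cos Δλ )
  = atan2(-0.39865, -0.87053) = -155.395° → normalised to [0°, 360°): 204.605°.

204.6°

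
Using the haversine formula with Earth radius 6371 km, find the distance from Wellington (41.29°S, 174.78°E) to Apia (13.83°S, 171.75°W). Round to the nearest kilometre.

Δλ = -171.75 − 174.78 = -346.53°; wrapped into (−180°, 180°]: 13.47°.
Δφ = -13.83 − -41.29 = 27.46°.
a = sin²(Δφ/2) + cos φ₁ · cos φ₂ · sin²(Δλ/2) = 0.066368.
c = 2·atan2(√a, √(1−a)) = 0.52112 rad → d = 6371·c ≈ 3320.04 km.

3320 km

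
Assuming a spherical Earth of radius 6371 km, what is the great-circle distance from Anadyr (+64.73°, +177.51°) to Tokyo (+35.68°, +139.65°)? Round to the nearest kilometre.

Δλ = 139.65 − 177.51 = -37.86°.
Δφ = 35.68 − 64.73 = -29.05°.
a = sin²(Δφ/2) + cos φ₁ · cos φ₂ · sin²(Δλ/2) = 0.099395.
c = 2·atan2(√a, √(1−a)) = 0.64148 rad → d = 6371·c ≈ 4086.89 km.

4087 km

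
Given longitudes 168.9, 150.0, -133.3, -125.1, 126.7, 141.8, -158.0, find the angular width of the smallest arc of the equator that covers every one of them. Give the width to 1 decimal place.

Sort the longitudes: -158.0°, -133.3°, -125.1°, +126.7°, +141.8°, +150.0°, +168.9°.
Eastward gaps between consecutive values (wrapping around): 24.7°, 8.2°, 251.8°, 15.1°, 8.2°, 18.9°, 33.1°.
Largest gap = 251.8° ⇒ minimal covering band is its complement: 360° − 251.8° = 108.2°.
Band runs from +126.7° eastward to -125.1°, crossing the antimeridian.

108.2°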